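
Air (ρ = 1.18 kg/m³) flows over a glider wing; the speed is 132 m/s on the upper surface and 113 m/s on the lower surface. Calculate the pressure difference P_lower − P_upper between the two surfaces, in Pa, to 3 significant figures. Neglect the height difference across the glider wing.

Bernoulli (same height): P_lower − P_upper = ½ρ(v_upper² − v_lower²).
ΔP = ½·1.18·(132² − 113²) = 2750 Pa.

ΔP ≈ 2750 Pa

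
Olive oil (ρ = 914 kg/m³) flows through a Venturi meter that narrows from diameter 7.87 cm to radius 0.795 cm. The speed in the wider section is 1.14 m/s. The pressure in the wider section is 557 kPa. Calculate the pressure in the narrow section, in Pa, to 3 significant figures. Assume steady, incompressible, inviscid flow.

Continuity gives A₁v₁ = A₂v₂, so v₂ = (48.6 cm²)/(1.99 cm²) × 1.14 m/s = 27.9 m/s.
Along the horizontal streamline, P + ½ρv² is constant.
P₂ = P₁ − ½ρ(v₂² − v₁²) = 557000 − ½·914·(27.9² − 1.14²) = 557000 − 356000 = 201000 Pa.

P₂ ≈ 201000 Pa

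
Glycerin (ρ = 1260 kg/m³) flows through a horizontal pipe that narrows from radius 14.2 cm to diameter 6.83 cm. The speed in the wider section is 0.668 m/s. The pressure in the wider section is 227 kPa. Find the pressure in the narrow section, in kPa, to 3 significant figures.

By continuity, v₂ = v₁·A₁/A₂ = 0.668·(633/36.6) = 11.5 m/s.
Along the horizontal streamline, P + ½ρv² is constant.
P₂ = P₁ − ½ρ(v₂² − v₁²) = 227000 − ½·1260·(11.5² − 0.668²) = 227000 − 83800 = 143000 Pa.

P₂ = 143 kPa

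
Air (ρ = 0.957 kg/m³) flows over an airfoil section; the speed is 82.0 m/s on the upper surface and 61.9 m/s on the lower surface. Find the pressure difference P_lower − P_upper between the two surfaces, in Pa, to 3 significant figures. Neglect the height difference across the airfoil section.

ΔP ≈ 1380 Pa

Bernoulli (same height): P_lower − P_upper = ½ρ(v_upper² − v_lower²).
ΔP = ½·0.957·(82.0² − 61.9²) = 1380 Pa.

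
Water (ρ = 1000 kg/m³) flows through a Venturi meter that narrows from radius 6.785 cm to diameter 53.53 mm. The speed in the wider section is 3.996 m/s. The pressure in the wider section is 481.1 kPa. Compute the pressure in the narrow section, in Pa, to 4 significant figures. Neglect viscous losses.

Continuity gives A₁v₁ = A₂v₂, so v₂ = (144.6 cm²)/(22.51 cm²) × 3.996 m/s = 25.68 m/s.
The pipe is horizontal, so Bernoulli reduces to P₁ + ½ρv₁² = P₂ + ½ρv₂².
P₂ = P₁ − ½ρ(v₂² − v₁²) = 481100 − ½·1000·(25.68² − 3.996²) = 481100 − 321700 = 159400 Pa.

159400 Pa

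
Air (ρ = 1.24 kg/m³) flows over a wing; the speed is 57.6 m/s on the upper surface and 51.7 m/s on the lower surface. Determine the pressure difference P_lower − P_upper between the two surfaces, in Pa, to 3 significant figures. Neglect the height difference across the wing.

Bernoulli (same height): P_lower − P_upper = ½ρ(v_upper² − v_lower²).
ΔP = ½·1.24·(57.6² − 51.7²) = 400 Pa.

ΔP ≈ 400 Pa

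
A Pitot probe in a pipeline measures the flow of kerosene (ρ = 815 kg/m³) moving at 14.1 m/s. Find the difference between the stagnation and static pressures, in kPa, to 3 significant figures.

Bernoulli between the free stream and the stagnation point: ½ρv² = P_stag − P_static.
ΔP = ½·815·14.1² = 81000 Pa.

ΔP = 81.0 kPa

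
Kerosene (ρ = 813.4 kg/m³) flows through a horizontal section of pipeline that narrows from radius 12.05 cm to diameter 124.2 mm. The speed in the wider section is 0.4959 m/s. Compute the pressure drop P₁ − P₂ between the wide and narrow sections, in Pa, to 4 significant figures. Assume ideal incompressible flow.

1318 Pa

Continuity gives A₁v₁ = A₂v₂, so v₂ = (456.2 cm²)/(121.2 cm²) × 0.4959 m/s = 1.867 m/s.
Bernoulli (h₁ = h₂): P₁ − P₂ = ½ρ(v₂² − v₁²).
P₁ − P₂ = ½·813.4·(1.867² − 0.4959²) = ½·813.4·3.240 = 1318 Pa.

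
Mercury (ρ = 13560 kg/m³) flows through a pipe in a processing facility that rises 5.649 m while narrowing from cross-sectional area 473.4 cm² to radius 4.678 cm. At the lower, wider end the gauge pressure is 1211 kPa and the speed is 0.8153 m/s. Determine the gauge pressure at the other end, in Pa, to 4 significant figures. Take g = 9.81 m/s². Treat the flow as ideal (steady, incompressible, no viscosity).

250400 Pa

Mass conservation (A₁v₁ = A₂v₂) gives v₂ = 0.8153 × 473.4/68.75 = 5.614 m/s.
Energy conservation along the streamline gives P₂ = P₁ − ½ρ(v₂² − v₁²) − ρg(h₂ − h₁).
P₂ = 1211000 + ½·13560·(0.8153² − 5.614²) − 13560·9.81·(+5.649) = 1211000 + (-209200) − (751500) = 250400 Pa.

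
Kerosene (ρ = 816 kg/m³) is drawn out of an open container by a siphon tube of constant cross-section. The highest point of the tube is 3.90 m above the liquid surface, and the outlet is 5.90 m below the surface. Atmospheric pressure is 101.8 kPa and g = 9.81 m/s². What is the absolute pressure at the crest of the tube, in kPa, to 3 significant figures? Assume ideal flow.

P_top = 23.4 kPa

Bernoulli surface→outlet gives ½v² = g·h_out, so v = √(2·9.81·5.90) = 10.8 m/s.
Continuity keeps v the same throughout the tube; from surface to crest, P_atm + 0 = P_top + ½ρv² + ρg·h_top.
P_top = 101800 − ½·816·10.8² − 816·9.81·3.90 = 23400 Pa.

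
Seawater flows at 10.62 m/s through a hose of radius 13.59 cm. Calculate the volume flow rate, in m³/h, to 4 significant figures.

Q = A·v = 0.05802 m² × 10.62 m/s = 0.6162 m³/s.
Converting: 0.6162 m³/s × 3600 = 2218 m³/h.

Q ≈ 2218 m³/h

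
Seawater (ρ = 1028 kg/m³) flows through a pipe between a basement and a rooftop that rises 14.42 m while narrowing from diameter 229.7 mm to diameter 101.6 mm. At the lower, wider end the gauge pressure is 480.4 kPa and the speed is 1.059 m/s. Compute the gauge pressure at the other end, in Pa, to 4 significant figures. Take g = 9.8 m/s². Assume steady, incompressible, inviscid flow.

P₂ ≈ 320600 Pa

The volume flow rate is constant, so v₂ = (A₁/A₂)v₁ = (414.4/81.07)·1.059 = 5.413 m/s.
Applying Bernoulli between the two ends and solving for P₂: P₂ = P₁ + ½ρ(v₁² − v₂²) − ρgΔh.
P₂ = 480400 + ½·1028·(1.059² − 5.413²) − 1028·9.8·(+14.42) = 480400 + (-14480) − (145300) = 320600 Pa.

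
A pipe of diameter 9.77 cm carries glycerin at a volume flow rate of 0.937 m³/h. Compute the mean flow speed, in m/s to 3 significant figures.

v = 0.0347 m/s

Q = 0.937 m³/h = 0.000260 m³/s.
v = Q/A = 0.000260 / 0.00750 = 0.0347 m/s.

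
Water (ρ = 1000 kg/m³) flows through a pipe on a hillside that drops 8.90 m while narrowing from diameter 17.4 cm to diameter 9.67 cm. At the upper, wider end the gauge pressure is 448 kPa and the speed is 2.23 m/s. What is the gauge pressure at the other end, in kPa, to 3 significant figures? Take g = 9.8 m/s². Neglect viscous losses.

By continuity, v₂ = v₁·A₁/A₂ = 2.23·(238/73.4) = 7.22 m/s.
Energy conservation along the streamline gives P₂ = P₁ − ½ρ(v₂² − v₁²) − ρg(h₂ − h₁).
P₂ = 448000 + ½·1000·(2.23² − 7.22²) − 1000·9.8·(−8.90) = 448000 + (-23600) − (-87200) = 512000 Pa.

P₂ ≈ 512 kPa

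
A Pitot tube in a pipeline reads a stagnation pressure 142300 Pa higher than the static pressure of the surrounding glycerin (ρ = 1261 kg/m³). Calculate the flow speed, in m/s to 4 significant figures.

At the stagnation point the flow is brought to rest, so Bernoulli gives P_stag − P_static = ½ρv².
v = √(2ΔP/ρ) = √(2·142300/1261) = 15.02 m/s.

v = 15.02 m/s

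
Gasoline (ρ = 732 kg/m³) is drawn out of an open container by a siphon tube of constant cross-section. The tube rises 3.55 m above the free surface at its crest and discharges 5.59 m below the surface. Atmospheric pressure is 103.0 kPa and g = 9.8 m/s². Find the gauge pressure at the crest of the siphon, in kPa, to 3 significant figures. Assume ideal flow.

P_gauge ≈ -65.6 kPa

Bernoulli surface→outlet gives ½v² = g·h_out, so v = √(2·9.8·5.59) = 10.5 m/s.
The bore is uniform, so the speed at the crest is the same v. Bernoulli surface→crest: P_atm = P_top + ½ρv² + ρg·h_top.
P_top = 103000 − ½·732·10.5² − 732·9.8·3.55 = 37400 Pa. So P_gauge = P_top − P_atm = -65600 Pa.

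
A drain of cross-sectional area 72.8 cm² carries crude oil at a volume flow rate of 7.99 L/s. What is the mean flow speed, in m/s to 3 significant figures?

v ≈ 1.10 m/s

Q = 7.99 L/s = 0.00799 m³/s.
v = Q/A = 0.00799 / 0.00728 = 1.10 m/s.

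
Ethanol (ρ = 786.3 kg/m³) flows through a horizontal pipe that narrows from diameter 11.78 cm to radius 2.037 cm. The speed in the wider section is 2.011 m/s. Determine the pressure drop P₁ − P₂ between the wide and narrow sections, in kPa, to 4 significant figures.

Continuity gives A₁v₁ = A₂v₂, so v₂ = (109.0 cm²)/(13.04 cm²) × 2.011 m/s = 16.81 m/s.
The pipe is horizontal, so Bernoulli reduces to P₁ + ½ρv₁² = P₂ + ½ρv₂².
P₁ − P₂ = ½·786.3·(16.81² − 2.011²) = ½·786.3·278.7 = 109600 Pa.

ΔP ≈ 109.6 kPa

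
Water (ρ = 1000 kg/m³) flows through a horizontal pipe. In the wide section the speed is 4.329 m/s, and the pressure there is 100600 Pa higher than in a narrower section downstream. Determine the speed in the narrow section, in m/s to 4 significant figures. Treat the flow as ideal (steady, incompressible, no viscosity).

v₂ ≈ 14.83 m/s

Along the level pipe P + ½ρv² is conserved, hence v₂² = v₁² + 2(P₁ − P₂)/ρ.
v₂ = √(4.329² + 2·100600/1000) = √(18.74 + 201.2) = 14.83 m/s.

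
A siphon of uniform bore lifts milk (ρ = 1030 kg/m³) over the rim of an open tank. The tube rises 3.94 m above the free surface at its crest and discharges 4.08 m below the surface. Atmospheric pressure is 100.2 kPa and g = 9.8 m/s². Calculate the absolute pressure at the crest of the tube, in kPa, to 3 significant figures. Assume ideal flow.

From the surface to the outlet (both open to atmosphere, surface at rest): v = √(2g·h_out) = √(2·9.8·4.08) = 8.94 m/s.
With constant cross-section the crest speed equals v; applying Bernoulli from the surface up to the crest, P_top = P_atm − ½ρv² − ρg·h_top.
P_top = 100200 − ½·1030·8.94² − 1030·9.8·3.94 = 19200 Pa.

P_top ≈ 19.2 kPa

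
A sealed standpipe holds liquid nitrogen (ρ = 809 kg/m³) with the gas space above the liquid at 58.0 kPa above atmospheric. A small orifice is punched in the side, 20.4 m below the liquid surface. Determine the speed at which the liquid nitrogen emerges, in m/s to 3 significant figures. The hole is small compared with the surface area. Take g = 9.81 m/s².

Take point 1 at the surface (v₁ ≈ 0) and point 2 at the hole (at atmospheric pressure). Bernoulli: P₁ + ρg h = P_atm + ½ρv₂².
With P₁ − P_atm = 58000 Pa, v₂ = √(2gh + 2ΔP/ρ) = √(2·9.81·20.4 + 2·58000/809) = 23.3 m/s.

v ≈ 23.3 m/s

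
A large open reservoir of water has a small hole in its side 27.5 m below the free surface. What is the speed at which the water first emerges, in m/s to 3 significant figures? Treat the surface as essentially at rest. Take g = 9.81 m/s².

v = 23.2 m/s

Bernoulli from surface to hole (P equal, v_surface ≈ 0): v = √(2gh) = √(2×9.81×27.5) = 23.2 m/s.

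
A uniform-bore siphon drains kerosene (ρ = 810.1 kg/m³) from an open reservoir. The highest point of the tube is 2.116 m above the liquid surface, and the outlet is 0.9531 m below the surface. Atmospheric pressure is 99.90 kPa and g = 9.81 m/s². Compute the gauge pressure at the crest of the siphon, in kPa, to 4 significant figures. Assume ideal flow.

-24.39 kPa

The outlet speed comes from Torricelli: v = √(2g·0.9531) = 4.324 m/s.
With constant cross-section the crest speed equals v; applying Bernoulli from the surface up to the crest, P_top = P_atm − ½ρv² − ρg·h_top.
P_top = 99900 − ½·810.1·4.324² − 810.1·9.81·2.116 = 75510 Pa. So P_gauge = P_top − P_atm = -24390 Pa.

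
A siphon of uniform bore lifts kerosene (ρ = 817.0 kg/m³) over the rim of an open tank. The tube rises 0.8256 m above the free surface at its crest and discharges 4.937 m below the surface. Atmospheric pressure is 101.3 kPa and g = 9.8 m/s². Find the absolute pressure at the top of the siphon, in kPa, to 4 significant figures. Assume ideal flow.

Bernoulli surface→outlet gives ½v² = g·h_out, so v = √(2·9.8·4.937) = 9.837 m/s.
The bore is uniform, so the speed at the crest is the same v. Bernoulli surface→crest: P_atm = P_top + ½ρv² + ρg·h_top.
P_top = 101300 − ½·817.0·9.837² − 817.0·9.8·0.8256 = 55160 Pa.

P_top ≈ 55.16 kPa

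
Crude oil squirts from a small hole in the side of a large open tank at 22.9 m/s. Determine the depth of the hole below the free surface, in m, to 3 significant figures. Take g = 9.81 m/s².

26.7 m

For a small hole in a large open tank, ½v² = gh, giving h = v²/(2g).
h = 22.9²/(2·9.81) = 524/19.62 = 26.7 m.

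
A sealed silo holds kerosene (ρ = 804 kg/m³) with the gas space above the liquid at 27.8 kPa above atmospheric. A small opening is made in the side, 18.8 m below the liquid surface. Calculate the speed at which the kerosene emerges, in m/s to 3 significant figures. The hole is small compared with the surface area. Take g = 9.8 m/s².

v ≈ 20.9 m/s

Take point 1 at the surface (v₁ ≈ 0) and point 2 at the hole (at atmospheric pressure). Bernoulli: P₁ + ρg h = P_atm + ½ρv₂².
With P₁ − P_atm = 27800 Pa, v₂ = √(2gh + 2ΔP/ρ) = √(2·9.8·18.8 + 2·27800/804) = 20.9 m/s.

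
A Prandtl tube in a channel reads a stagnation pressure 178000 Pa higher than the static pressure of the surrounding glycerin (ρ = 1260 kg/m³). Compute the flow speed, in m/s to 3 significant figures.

The dynamic pressure equals the rise in static pressure at the stagnation point: ΔP = ½ρv².
v = √(2ΔP/ρ) = √(2·178000/1260) = 16.8 m/s.

v ≈ 16.8 m/s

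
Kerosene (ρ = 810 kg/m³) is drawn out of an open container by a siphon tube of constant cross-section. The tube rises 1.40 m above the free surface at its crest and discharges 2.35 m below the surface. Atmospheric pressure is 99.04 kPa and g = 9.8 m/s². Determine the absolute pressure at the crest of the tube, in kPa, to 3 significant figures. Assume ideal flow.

From the surface to the outlet (both open to atmosphere, surface at rest): v = √(2g·h_out) = √(2·9.8·2.35) = 6.79 m/s.
Continuity keeps v the same throughout the tube; from surface to crest, P_atm + 0 = P_top + ½ρv² + ρg·h_top.
P_top = 99040 − ½·810·6.79² − 810·9.8·1.40 = 69300 Pa.

P_top ≈ 69.3 kPa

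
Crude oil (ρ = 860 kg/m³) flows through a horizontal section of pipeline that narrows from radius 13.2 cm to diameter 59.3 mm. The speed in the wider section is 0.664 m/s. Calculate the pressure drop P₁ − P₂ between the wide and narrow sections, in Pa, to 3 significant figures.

Mass conservation (A₁v₁ = A₂v₂) gives v₂ = 0.664 × 547/27.6 = 13.2 m/s.
Bernoulli (h₁ = h₂): P₁ − P₂ = ½ρ(v₂² − v₁²).
P₁ − P₂ = ½·860·(13.2² − 0.664²) = ½·860·173 = 74300 Pa.

ΔP = 74300 Pa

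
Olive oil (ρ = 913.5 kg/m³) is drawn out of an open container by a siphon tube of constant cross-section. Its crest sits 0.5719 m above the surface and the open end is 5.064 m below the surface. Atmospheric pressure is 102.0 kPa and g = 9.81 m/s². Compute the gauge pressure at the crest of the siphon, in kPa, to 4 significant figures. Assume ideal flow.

Bernoulli surface→outlet gives ½v² = g·h_out, so v = √(2·9.81·5.064) = 9.968 m/s.
Continuity keeps v the same throughout the tube; from surface to crest, P_atm + 0 = P_top + ½ρv² + ρg·h_top.
P_top = 102000 − ½·913.5·9.968² − 913.5·9.81·0.5719 = 51490 Pa. So P_gauge = P_top − P_atm = -50510 Pa.

P_gauge = -50.51 kPa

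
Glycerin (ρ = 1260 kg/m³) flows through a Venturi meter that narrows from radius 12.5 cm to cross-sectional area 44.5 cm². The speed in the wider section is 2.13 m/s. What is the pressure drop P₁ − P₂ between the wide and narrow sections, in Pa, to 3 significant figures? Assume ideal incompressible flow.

ΔP ≈ 345000 Pa

Continuity gives A₁v₁ = A₂v₂, so v₂ = (491 cm²)/(44.5 cm²) × 2.13 m/s = 23.5 m/s.
Bernoulli (h₁ = h₂): P₁ − P₂ = ½ρ(v₂² − v₁²).
P₁ − P₂ = ½·1260·(23.5² − 2.13²) = ½·1260·548 = 345000 Pa.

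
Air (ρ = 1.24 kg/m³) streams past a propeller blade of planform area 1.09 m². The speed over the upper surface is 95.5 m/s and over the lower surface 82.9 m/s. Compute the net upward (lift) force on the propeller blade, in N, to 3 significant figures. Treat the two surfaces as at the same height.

1520 N

With equal heights on the two surfaces, Bernoulli gives P_lower − P_upper = ½ρ(v_upper² − v_lower²).
ΔP = ½·1.24·(95.5² − 82.9²) = 1390 Pa.
Lift = ΔP · A = 1390 × 1.09 = 1520 N.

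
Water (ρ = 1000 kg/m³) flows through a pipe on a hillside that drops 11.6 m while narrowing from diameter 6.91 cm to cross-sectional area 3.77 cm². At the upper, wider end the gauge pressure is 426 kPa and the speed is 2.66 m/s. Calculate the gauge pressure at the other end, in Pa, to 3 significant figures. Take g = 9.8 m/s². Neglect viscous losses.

The volume flow rate is constant, so v₂ = (A₁/A₂)v₁ = (37.5/3.77)·2.66 = 26.5 m/s.
Bernoulli: P₁ + ½ρv₁² + ρg h₁ = P₂ + ½ρv₂² + ρg h₂, so P₂ = P₁ + ½ρ(v₁² − v₂²) − ρg(h₂ − h₁).
P₂ = 426000 + ½·1000·(2.66² − 26.5²) − 1000·9.8·(−11.6) = 426000 + (-347000) − (-114000) = 193000 Pa.

P₂ ≈ 193000 Pa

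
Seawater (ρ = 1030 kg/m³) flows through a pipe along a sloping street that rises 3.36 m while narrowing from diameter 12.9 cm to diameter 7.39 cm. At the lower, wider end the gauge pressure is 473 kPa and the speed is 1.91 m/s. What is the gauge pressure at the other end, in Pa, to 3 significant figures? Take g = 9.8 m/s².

P₂ ≈ 424000 Pa

By continuity, v₂ = v₁·A₁/A₂ = 1.91·(131/42.9) = 5.82 m/s.
Applying Bernoulli between the two ends and solving for P₂: P₂ = P₁ + ½ρ(v₁² − v₂²) − ρgΔh.
P₂ = 473000 + ½·1030·(1.91² − 5.82²) − 1030·9.8·(+3.36) = 473000 + (-15600) − (33900) = 424000 Pa.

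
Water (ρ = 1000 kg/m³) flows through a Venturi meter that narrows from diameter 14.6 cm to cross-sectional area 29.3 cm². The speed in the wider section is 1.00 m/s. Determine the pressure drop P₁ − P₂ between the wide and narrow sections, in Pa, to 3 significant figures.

15800 Pa

Continuity gives A₁v₁ = A₂v₂, so v₂ = (167 cm²)/(29.3 cm²) × 1.00 m/s = 5.71 m/s.
Bernoulli (h₁ = h₂): P₁ − P₂ = ½ρ(v₂² − v₁²).
P₁ − P₂ = ½·1000·(5.71² − 1.00²) = ½·1000·31.6 = 15800 Pa.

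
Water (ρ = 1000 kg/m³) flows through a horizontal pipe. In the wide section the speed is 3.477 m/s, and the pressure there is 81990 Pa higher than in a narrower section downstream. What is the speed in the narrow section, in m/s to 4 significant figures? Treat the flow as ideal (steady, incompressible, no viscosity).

13.27 m/s

Along the level pipe P + ½ρv² is conserved, hence v₂² = v₁² + 2(P₁ − P₂)/ρ.
v₂ = √(3.477² + 2·81990/1000) = √(12.09 + 164.0) = 13.27 m/s.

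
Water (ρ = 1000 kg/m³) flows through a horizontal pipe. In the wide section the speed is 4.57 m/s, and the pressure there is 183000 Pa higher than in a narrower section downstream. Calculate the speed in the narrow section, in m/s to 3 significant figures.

Along the level pipe P + ½ρv² is conserved, hence v₂² = v₁² + 2(P₁ − P₂)/ρ.
v₂ = √(4.57² + 2·183000/1000) = √(20.9 + 366) = 19.7 m/s.

v₂ ≈ 19.7 m/s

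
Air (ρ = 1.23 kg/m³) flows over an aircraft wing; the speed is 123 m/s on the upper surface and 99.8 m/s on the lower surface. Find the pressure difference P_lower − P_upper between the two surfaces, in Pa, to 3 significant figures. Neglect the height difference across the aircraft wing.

ΔP = 3180 Pa

With negligible Δh, P + ½ρv² is constant, so P_low − P_up = ½ρ(v_up² − v_low²).
ΔP = ½·1.23·(123² − 99.8²) = 3180 Pa.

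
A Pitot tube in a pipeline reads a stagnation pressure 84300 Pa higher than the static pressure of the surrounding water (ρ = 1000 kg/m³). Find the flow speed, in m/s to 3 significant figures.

v ≈ 13.0 m/s

Bernoulli between the free stream and the stagnation point: ½ρv² = P_stag − P_static.
v = √(2ΔP/ρ) = √(2·84300/1000) = 13.0 m/s.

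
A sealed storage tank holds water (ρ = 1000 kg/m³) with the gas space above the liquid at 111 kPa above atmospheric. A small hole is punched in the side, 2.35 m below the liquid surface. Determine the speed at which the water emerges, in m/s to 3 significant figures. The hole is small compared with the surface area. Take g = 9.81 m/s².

v = 16.4 m/s

Take point 1 at the surface (v₁ ≈ 0) and point 2 at the hole (at atmospheric pressure). Bernoulli: P₁ + ρg h = P_atm + ½ρv₂².
With P₁ − P_atm = 111000 Pa, v₂ = √(2gh + 2ΔP/ρ) = √(2·9.81·2.35 + 2·111000/1000) = 16.4 m/s.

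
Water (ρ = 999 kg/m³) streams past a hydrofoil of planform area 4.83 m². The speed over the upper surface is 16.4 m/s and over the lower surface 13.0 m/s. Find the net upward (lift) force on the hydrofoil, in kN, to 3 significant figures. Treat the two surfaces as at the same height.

The faster flow above has the lower pressure; Bernoulli (same height) gives ΔP = ½ρ(v_up² − v_low²).
ΔP = ½·999·(16.4² − 13.0²) = 49900 Pa.
Lift = ΔP · A = 49900 × 4.83 = 241000 N.

F = 241 kN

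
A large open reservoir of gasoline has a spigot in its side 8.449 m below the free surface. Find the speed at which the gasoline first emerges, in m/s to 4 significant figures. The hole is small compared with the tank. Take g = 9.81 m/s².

Bernoulli from surface to hole (P equal, v_surface ≈ 0): v = √(2gh) = √(2×9.81×8.449) = 12.88 m/s.

v ≈ 12.88 m/s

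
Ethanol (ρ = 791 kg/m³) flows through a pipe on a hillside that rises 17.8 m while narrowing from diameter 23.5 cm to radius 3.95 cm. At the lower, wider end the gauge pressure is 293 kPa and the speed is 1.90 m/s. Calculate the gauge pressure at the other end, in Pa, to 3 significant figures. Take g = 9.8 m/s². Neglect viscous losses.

P₂ ≈ 44700 Pa

By continuity, v₂ = v₁·A₁/A₂ = 1.90·(434/49.0) = 16.8 m/s.
Bernoulli: P₁ + ½ρv₁² + ρg h₁ = P₂ + ½ρv₂² + ρg h₂, so P₂ = P₁ + ½ρ(v₁² − v₂²) − ρg(h₂ − h₁).
P₂ = 293000 + ½·791·(1.90² − 16.8²) − 791·9.8·(+17.8) = 293000 + (-110000) − (138000) = 44700 Pa.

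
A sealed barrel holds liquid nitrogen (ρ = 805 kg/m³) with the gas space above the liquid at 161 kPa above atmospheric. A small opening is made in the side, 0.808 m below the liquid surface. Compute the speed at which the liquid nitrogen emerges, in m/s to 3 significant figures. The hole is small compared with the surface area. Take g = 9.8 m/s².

20.4 m/s

Take point 1 at the surface (v₁ ≈ 0) and point 2 at the hole (at atmospheric pressure). Bernoulli: P₁ + ρg h = P_atm + ½ρv₂².
With P₁ − P_atm = 161000 Pa, v₂ = √(2gh + 2ΔP/ρ) = √(2·9.8·0.808 + 2·161000/805) = 20.4 m/s.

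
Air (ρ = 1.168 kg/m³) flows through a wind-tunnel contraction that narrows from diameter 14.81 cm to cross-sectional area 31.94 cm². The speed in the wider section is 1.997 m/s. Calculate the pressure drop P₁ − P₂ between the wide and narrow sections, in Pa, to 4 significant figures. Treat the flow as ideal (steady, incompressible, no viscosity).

65.42 Pa

The volume flow rate is constant, so v₂ = (A₁/A₂)v₁ = (172.3/31.94)·1.997 = 10.77 m/s.
The pipe is horizontal, so Bernoulli reduces to P₁ + ½ρv₁² = P₂ + ½ρv₂².
P₁ − P₂ = ½·1.168·(10.77² − 1.997²) = ½·1.168·112.0 = 65.42 Pa.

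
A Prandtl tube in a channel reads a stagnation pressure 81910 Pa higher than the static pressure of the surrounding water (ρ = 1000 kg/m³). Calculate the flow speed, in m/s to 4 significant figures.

Bernoulli between the free stream and the stagnation point: ½ρv² = P_stag − P_static.
v = √(2ΔP/ρ) = √(2·81910/1000) = 12.80 m/s.

12.80 m/s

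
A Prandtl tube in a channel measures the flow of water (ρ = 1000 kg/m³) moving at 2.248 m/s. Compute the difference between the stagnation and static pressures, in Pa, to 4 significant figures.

ΔP = 2527 Pa

The dynamic pressure equals the rise in static pressure at the stagnation point: ΔP = ½ρv².
ΔP = ½·1000·2.248² = 2527 Pa.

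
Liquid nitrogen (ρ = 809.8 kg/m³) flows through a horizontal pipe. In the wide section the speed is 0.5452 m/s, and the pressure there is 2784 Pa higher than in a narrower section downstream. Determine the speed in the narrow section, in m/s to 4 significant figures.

Horizontal Bernoulli: P₁ + ½ρv₁² = P₂ + ½ρv₂², so v₂² = v₁² + 2(P₁ − P₂)/ρ.
v₂ = √(0.5452² + 2·2784/809.8) = √(0.2972 + 6.876) = 2.678 m/s.

v₂ ≈ 2.678 m/s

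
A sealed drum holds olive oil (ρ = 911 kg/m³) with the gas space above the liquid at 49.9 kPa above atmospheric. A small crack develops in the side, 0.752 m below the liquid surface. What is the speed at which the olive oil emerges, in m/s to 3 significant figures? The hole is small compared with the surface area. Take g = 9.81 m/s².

v ≈ 11.1 m/s

Take point 1 at the surface (v₁ ≈ 0) and point 2 at the hole (at atmospheric pressure). Bernoulli: P₁ + ρg h = P_atm + ½ρv₂².
With P₁ − P_atm = 49900 Pa, v₂ = √(2gh + 2ΔP/ρ) = √(2·9.81·0.752 + 2·49900/911) = 11.1 m/s.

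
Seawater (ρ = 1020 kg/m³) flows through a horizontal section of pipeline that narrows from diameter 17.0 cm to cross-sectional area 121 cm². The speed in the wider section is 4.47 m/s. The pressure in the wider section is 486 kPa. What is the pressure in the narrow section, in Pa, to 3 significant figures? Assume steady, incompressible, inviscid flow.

P₂ = 460000 Pa

The volume flow rate is constant, so v₂ = (A₁/A₂)v₁ = (227/121)·4.47 = 8.39 m/s.
Bernoulli (h₁ = h₂): P₁ − P₂ = ½ρ(v₂² − v₁²).
P₂ = P₁ − ½ρ(v₂² − v₁²) = 486000 − ½·1020·(8.39² − 4.47²) = 486000 − 25700 = 460000 Pa.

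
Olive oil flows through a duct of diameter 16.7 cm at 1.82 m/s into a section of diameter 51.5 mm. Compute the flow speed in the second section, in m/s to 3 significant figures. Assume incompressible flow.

Mass conservation (A₁v₁ = A₂v₂) gives v₂ = 1.82 × 219/20.8 = 19.1 m/s.

19.1 m/s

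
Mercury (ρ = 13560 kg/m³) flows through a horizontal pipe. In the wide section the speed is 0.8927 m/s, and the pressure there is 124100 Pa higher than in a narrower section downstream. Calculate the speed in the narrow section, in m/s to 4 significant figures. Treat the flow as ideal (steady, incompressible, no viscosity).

With h₁ = h₂, rearranging Bernoulli gives v₂ = √(v₁² + 2ΔP/ρ).
v₂ = √(0.8927² + 2·124100/13560) = √(0.7969 + 18.30) = 4.370 m/s.

v₂ ≈ 4.370 m/s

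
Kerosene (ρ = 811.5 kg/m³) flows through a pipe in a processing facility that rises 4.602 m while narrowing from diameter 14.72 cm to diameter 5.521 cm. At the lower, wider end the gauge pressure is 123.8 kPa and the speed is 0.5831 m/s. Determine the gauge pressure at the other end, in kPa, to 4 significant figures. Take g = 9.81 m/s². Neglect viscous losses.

P₂ ≈ 80.33 kPa

The volume flow rate is constant, so v₂ = (A₁/A₂)v₁ = (170.2/23.94)·0.5831 = 4.145 m/s.
Bernoulli: P₁ + ½ρv₁² + ρg h₁ = P₂ + ½ρv₂² + ρg h₂, so P₂ = P₁ + ½ρ(v₁² − v₂²) − ρg(h₂ − h₁).
P₂ = 123800 + ½·811.5·(0.5831² − 4.145²) − 811.5·9.81·(+4.602) = 123800 + (-6833) − (36640) = 80330 Pa.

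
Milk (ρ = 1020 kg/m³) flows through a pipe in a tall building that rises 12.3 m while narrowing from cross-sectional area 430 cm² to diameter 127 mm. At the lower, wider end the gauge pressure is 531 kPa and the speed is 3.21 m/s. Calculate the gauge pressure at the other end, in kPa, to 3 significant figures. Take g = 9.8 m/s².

Continuity gives A₁v₁ = A₂v₂, so v₂ = (430 cm²)/(127 cm²) × 3.21 m/s = 10.9 m/s.
Applying Bernoulli between the two ends and solving for P₂: P₂ = P₁ + ½ρ(v₁² − v₂²) − ρgΔh.
P₂ = 531000 + ½·1020·(3.21² − 10.9²) − 1020·9.8·(+12.3) = 531000 + (-55300) − (123000) = 353000 Pa.

P₂ ≈ 353 kPa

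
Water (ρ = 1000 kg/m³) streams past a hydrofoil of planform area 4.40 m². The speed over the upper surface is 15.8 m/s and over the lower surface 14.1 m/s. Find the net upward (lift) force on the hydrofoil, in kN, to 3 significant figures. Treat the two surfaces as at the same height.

112 kN

With equal heights on the two surfaces, Bernoulli gives P_lower − P_upper = ½ρ(v_upper² − v_lower²).
ΔP = ½·1000·(15.8² − 14.1²) = 25400 Pa.
Lift = ΔP · A = 25400 × 4.40 = 112000 N.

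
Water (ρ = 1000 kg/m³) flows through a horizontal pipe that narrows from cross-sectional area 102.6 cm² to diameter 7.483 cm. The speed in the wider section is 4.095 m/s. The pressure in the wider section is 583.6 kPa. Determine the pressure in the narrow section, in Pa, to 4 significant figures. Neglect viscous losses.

Continuity gives A₁v₁ = A₂v₂, so v₂ = (102.6 cm²)/(43.98 cm²) × 4.095 m/s = 9.553 m/s.
With no height change, Bernoulli's equation is P₁ + ½ρv₁² = P₂ + ½ρv₂².
P₂ = P₁ − ½ρ(v₂² − v₁²) = 583600 − ½·1000·(9.553² − 4.095²) = 583600 − 37250 = 546400 Pa.

P₂ = 546400 Pa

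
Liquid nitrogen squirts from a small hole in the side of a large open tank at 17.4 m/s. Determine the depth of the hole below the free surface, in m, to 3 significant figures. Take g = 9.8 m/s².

15.4 m

Torricelli: v = √(2gh), so h = v²/(2g).
h = 17.4²/(2·9.8) = 303/19.60 = 15.4 m.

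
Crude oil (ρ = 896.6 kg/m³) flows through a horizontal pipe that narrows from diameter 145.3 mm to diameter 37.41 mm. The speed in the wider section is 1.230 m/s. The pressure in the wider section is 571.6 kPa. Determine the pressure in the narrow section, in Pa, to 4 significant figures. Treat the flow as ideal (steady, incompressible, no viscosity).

By continuity, v₂ = v₁·A₁/A₂ = 1.230·(165.8/10.99) = 18.55 m/s.
The pipe is horizontal, so Bernoulli reduces to P₁ + ½ρv₁² = P₂ + ½ρv₂².
P₂ = P₁ − ½ρ(v₂² − v₁²) = 571600 − ½·896.6·(18.55² − 1.230²) = 571600 − 153700 = 417900 Pa.

P₂ = 417900 Pa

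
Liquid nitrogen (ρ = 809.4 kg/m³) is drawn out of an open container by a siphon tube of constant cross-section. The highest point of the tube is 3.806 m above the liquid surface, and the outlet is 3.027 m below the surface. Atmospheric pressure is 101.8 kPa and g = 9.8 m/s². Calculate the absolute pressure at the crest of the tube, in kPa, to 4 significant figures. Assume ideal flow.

The outlet speed comes from Torricelli: v = √(2g·3.027) = 7.703 m/s.
The bore is uniform, so the speed at the crest is the same v. Bernoulli surface→crest: P_atm = P_top + ½ρv² + ρg·h_top.
P_top = 101800 − ½·809.4·7.703² − 809.4·9.8·3.806 = 47600 Pa.

P_top ≈ 47.60 kPa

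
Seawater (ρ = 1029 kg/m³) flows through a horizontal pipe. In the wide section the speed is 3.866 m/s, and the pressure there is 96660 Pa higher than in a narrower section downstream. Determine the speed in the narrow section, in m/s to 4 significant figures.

v₂ = 14.24 m/s

Along the level pipe P + ½ρv² is conserved, hence v₂² = v₁² + 2(P₁ − P₂)/ρ.
v₂ = √(3.866² + 2·96660/1029) = √(14.95 + 187.9) = 14.24 m/s.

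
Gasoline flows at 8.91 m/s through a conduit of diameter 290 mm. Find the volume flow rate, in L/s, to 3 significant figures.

Q = A·v = 0.0661 m² × 8.91 m/s = 0.589 m³/s.
Converting: 0.589 m³/s × 1000 = 589 L/s.

Q ≈ 589 L/s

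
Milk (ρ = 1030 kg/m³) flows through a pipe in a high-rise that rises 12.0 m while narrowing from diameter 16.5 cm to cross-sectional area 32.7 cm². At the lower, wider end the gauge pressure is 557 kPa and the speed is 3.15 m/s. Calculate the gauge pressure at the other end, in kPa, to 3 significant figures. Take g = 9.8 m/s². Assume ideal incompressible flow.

P₂ ≈ 222 kPa

The volume flow rate is constant, so v₂ = (A₁/A₂)v₁ = (214/32.7)·3.15 = 20.6 m/s.
Bernoulli: P₁ + ½ρv₁² + ρg h₁ = P₂ + ½ρv₂² + ρg h₂, so P₂ = P₁ + ½ρ(v₁² − v₂²) − ρg(h₂ − h₁).
P₂ = 557000 + ½·1030·(3.15² − 20.6²) − 1030·9.8·(+12.0) = 557000 + (-213000) − (121000) = 222000 Pa.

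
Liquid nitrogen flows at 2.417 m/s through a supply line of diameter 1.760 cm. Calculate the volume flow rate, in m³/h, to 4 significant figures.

Q ≈ 2.117 m³/h

Q = A·v = 0.0002433 m² × 2.417 m/s = 0.0005880 m³/s.
Converting: 0.0005880 m³/s × 3600 = 2.117 m³/h.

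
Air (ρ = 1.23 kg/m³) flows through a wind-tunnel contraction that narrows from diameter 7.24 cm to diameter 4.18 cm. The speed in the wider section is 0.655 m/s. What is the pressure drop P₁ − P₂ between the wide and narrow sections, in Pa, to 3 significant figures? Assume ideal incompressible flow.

By continuity, v₂ = v₁·A₁/A₂ = 0.655·(41.2/13.7) = 1.97 m/s.
Bernoulli (h₁ = h₂): P₁ − P₂ = ½ρ(v₂² − v₁²).
P₁ − P₂ = ½·1.23·(1.97² − 0.655²) = ½·1.23·3.43 = 2.11 Pa.

ΔP ≈ 2.11 Pa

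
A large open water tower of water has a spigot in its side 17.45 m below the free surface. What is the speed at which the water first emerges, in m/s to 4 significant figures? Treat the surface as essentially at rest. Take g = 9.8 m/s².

18.49 m/s

The surface is effectively still and both ends are open, so ½v² = gh and v = √(2·9.8·17.45) = 18.49 m/s.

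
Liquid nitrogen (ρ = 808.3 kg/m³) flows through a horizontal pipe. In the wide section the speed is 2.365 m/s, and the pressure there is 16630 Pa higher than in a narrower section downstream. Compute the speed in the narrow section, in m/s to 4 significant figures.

With h₁ = h₂, rearranging Bernoulli gives v₂ = √(v₁² + 2ΔP/ρ).
v₂ = √(2.365² + 2·16630/808.3) = √(5.593 + 41.15) = 6.837 m/s.

v₂ ≈ 6.837 m/s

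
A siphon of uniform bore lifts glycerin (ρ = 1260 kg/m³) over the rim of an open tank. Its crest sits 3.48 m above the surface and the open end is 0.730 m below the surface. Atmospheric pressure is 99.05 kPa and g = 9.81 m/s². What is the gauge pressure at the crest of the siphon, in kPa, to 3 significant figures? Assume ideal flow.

Bernoulli surface→outlet gives ½v² = g·h_out, so v = √(2·9.81·0.730) = 3.78 m/s.
The bore is uniform, so the speed at the crest is the same v. Bernoulli surface→crest: P_atm = P_top + ½ρv² + ρg·h_top.
P_top = 99050 − ½·1260·3.78² − 1260·9.81·3.48 = 47000 Pa. So P_gauge = P_top − P_atm = -52000 Pa.

P_gauge ≈ -52.0 kPa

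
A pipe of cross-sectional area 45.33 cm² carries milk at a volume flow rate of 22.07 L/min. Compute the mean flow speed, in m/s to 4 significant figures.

Q = 22.07 L/min = 0.0003678 m³/s.
v = Q/A = 0.0003678 / 0.004533 = 0.08115 m/s.

v ≈ 0.08115 m/s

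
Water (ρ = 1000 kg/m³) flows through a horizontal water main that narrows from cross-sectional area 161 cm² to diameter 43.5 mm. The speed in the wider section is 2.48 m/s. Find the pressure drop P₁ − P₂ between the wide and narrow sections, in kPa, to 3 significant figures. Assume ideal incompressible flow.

ΔP = 358 kPa

Continuity gives A₁v₁ = A₂v₂, so v₂ = (161 cm²)/(14.9 cm²) × 2.48 m/s = 26.9 m/s.
With no height change, Bernoulli's equation is P₁ + ½ρv₁² = P₂ + ½ρv₂².
P₁ − P₂ = ½·1000·(26.9² − 2.48²) = ½·1000·716 = 358000 Pa.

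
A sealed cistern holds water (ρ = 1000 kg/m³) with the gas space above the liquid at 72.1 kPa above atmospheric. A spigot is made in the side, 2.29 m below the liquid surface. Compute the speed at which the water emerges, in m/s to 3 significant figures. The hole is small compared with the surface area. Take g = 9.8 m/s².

Take point 1 at the surface (v₁ ≈ 0) and point 2 at the hole (at atmospheric pressure). Bernoulli: P₁ + ρg h = P_atm + ½ρv₂².
With P₁ − P_atm = 72100 Pa, v₂ = √(2gh + 2ΔP/ρ) = √(2·9.8·2.29 + 2·72100/1000) = 13.8 m/s.

13.8 m/s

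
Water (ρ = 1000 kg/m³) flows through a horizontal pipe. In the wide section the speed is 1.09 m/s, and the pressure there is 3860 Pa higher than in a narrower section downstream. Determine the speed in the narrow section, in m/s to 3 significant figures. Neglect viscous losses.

Along the level pipe P + ½ρv² is conserved, hence v₂² = v₁² + 2(P₁ − P₂)/ρ.
v₂ = √(1.09² + 2·3860/1000) = √(1.19 + 7.72) = 2.98 m/s.

v₂ = 2.98 m/s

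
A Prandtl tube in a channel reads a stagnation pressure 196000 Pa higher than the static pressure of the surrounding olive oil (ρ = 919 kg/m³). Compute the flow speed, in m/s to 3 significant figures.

The dynamic pressure equals the rise in static pressure at the stagnation point: ΔP = ½ρv².
v = √(2ΔP/ρ) = √(2·196000/919) = 20.7 m/s.

20.7 m/s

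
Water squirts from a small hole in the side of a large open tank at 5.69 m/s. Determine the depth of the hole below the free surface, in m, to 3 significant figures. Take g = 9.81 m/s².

Inverting v = √(2gh) gives h = v² / 2g.
h = 5.69²/(2·9.81) = 32.4/19.62 = 1.65 m.

h ≈ 1.65 m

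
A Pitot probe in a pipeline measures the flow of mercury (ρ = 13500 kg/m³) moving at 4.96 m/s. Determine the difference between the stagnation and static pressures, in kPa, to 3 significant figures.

Bernoulli between the free stream and the stagnation point: ½ρv² = P_stag − P_static.
ΔP = ½·13500·4.96² = 166000 Pa.

166 kPa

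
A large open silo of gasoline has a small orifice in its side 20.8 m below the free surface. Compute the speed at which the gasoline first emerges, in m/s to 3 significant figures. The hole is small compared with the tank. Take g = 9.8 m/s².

Torricelli's result v = √(2gh) gives v = √(2·9.8·20.8) = 20.2 m/s.

v ≈ 20.2 m/s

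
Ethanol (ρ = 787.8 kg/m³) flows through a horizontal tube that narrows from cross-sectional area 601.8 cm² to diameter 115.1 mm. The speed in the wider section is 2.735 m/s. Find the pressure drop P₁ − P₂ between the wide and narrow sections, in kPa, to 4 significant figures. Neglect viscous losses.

ΔP ≈ 95.62 kPa

Continuity gives A₁v₁ = A₂v₂, so v₂ = (601.8 cm²)/(104.0 cm²) × 2.735 m/s = 15.82 m/s.
With no height change, Bernoulli's equation is P₁ + ½ρv₁² = P₂ + ½ρv₂².
P₁ − P₂ = ½·787.8·(15.82² − 2.735²) = ½·787.8·242.7 = 95620 Pa.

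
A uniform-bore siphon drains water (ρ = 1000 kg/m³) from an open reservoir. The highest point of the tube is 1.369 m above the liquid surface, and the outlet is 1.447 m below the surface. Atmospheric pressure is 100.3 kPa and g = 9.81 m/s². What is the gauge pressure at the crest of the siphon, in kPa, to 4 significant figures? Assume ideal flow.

P_gauge ≈ -27.62 kPa

The outlet speed comes from Torricelli: v = √(2g·1.447) = 5.328 m/s.
With constant cross-section the crest speed equals v; applying Bernoulli from the surface up to the crest, P_top = P_atm − ½ρv² − ρg·h_top.
P_top = 100300 − ½·1000·5.328² − 1000·9.81·1.369 = 72680 Pa. So P_gauge = P_top − P_atm = -27620 Pa.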